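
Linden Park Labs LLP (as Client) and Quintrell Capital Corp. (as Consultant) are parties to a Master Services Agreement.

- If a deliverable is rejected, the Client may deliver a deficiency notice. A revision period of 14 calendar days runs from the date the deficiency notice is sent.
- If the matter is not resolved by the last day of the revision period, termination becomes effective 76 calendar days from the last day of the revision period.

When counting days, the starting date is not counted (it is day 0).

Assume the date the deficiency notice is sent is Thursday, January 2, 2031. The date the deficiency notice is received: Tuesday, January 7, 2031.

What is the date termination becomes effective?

April 2, 2031

Adding 14 calendar days to January 2, 2031 gives January 16, 2031, which is the last day of the revision period.
The date termination becomes effective: January 16, 2031 + 76 days = April 2, 2031.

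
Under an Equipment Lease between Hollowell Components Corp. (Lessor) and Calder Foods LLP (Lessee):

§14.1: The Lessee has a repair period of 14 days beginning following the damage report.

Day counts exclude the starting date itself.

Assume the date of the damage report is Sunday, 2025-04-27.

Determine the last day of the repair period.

Adding 14 calendar days to 2025-04-27 gives 2025-05-11, which is the last day of the repair period.

2025-05-11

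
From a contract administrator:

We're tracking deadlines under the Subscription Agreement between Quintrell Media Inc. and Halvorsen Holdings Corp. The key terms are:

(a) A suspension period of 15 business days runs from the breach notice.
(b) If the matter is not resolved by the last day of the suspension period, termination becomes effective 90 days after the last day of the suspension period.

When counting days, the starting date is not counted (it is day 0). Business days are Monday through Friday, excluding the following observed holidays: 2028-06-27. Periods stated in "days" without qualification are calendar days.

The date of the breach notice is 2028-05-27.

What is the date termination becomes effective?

2028-09-14

The last day of the suspension period: 15 business days after Saturday, 2028-05-27, skipping weekends — May 29, May 30, May 31, Jun 1, …, Jun 14, Jun 15, Jun 16 — lands on Friday, 2028-06-16.
The date termination becomes effective: 90 calendar days after 2028-06-16 is 2028-09-14.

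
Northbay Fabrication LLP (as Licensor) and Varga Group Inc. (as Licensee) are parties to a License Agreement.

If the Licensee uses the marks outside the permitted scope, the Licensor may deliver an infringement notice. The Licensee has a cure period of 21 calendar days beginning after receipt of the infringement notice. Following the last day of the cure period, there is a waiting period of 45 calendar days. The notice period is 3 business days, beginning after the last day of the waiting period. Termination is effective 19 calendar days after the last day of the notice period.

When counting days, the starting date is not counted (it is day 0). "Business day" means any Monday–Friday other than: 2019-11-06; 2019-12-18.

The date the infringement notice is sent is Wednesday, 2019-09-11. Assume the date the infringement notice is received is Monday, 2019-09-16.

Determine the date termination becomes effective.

The last day of the cure period: 21 calendar days after 2019-09-16 is 2019-10-07.
The last day of the waiting period: 2019-10-07 + 45 days = 2019-11-21.
The last day of the notice period: 3 business days after Thursday, 2019-11-21, skipping weekends — Nov 22, Nov 25, Nov 26 — lands on Tuesday, 2019-11-26.
The date termination becomes effective: 19 calendar days after 2019-11-26 is 2019-12-15.

2019-12-15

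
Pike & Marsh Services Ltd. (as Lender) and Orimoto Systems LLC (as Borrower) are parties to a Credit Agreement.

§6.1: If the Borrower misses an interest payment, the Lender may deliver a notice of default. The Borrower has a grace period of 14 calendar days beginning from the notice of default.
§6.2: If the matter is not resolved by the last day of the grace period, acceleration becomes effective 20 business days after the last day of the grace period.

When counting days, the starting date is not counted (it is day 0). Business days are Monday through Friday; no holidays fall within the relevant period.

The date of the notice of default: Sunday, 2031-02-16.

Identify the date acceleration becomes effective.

2031-03-28

The last day of the grace period: 14 calendar days after 2031-02-16 is 2031-03-02.
From Sunday, 2031-03-02, 20 business days (Mar 3, Mar 4, Mar 5, Mar 6, …, Mar 26, Mar 27, Mar 28, skipping weekends) brings us to Friday, 2031-03-28, which is the date acceleration becomes effective.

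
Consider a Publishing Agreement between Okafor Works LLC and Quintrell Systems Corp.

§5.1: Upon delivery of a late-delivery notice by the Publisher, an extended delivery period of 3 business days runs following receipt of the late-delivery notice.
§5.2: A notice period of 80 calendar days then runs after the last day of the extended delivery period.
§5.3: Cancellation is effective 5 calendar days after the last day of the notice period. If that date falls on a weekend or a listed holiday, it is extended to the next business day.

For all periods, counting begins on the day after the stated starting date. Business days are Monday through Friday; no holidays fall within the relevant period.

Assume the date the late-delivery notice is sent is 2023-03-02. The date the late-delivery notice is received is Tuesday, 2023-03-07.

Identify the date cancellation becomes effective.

The last day of the extended delivery period: 3 business days after Tuesday, 2023-03-07, skipping weekends — Mar 8, Mar 9, Mar 10 — lands on Friday, 2023-03-10.
The last day of the notice period: 80 calendar days after 2023-03-10 is 2023-05-29.
The date cancellation becomes effective: 5 calendar days after 2023-05-29 is 2023-06-03. That falls on a Saturday, so it rolls to the next business day, Monday, 2023-06-05.

2023-06-05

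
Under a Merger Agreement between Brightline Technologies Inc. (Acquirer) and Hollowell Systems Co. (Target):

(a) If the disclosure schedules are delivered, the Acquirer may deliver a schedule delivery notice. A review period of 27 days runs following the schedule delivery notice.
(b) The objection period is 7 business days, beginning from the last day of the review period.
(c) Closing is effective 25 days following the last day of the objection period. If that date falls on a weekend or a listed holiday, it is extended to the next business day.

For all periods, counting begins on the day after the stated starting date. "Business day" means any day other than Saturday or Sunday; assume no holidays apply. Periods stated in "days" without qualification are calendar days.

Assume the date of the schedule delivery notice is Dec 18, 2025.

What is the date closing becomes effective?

Adding 27 calendar days to Dec 18, 2025 gives Jan 14, 2026, which is the last day of the review period.
From Wednesday, Jan 14, 2026, 7 business days (Jan 15, Jan 16, Jan 19, Jan 20, Jan 21, Jan 22, Jan 23, skipping weekends) brings us to Friday, Jan 23, 2026, which is the last day of the objection period.
The date closing becomes effective: 25 calendar days after Jan 23, 2026 is Feb 17, 2026. Feb 17, 2026 is a Tuesday, so no roll-forward applies.

Feb 17, 2026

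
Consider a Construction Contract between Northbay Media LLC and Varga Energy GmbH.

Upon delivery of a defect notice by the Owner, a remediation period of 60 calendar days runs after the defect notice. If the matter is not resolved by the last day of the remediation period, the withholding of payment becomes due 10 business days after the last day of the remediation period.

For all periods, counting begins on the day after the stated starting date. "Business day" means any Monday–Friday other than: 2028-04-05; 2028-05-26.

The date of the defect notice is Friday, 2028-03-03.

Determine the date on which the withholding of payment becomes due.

2028-05-16

Adding 60 calendar days to 2028-03-03 gives 2028-05-02, which is the last day of the remediation period.
The date on which the withholding of payment becomes due: counting 10 business days from Tuesday, 2028-05-02 (May 3, May 4, May 5, May 8, May 9, May 10, May 11, May 12, May 15, May 16, skipping weekends) reaches Tuesday, 2028-05-16.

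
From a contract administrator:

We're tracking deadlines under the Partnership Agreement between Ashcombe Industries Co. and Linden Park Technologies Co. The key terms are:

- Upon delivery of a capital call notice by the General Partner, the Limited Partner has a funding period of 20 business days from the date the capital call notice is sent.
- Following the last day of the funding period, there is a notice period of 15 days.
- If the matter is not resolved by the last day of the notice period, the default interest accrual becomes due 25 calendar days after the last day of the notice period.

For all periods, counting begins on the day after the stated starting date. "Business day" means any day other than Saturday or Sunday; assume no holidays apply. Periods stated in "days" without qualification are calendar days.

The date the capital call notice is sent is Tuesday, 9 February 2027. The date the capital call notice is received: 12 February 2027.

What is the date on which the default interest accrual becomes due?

From Tuesday, 9 February 2027, 20 business days (Feb 10, Feb 11, Feb 12, Feb 15, …, Mar 5, Mar 8, Mar 9, skipping weekends) brings us to Tuesday, 9 March 2027, which is the last day of the funding period.
Adding 15 calendar days to 9 March 2027 gives 24 March 2027, which is the last day of the notice period.
The date on which the default interest accrual becomes due: 24 March 2027 + 25 days = 18 April 2027.

18 April 2027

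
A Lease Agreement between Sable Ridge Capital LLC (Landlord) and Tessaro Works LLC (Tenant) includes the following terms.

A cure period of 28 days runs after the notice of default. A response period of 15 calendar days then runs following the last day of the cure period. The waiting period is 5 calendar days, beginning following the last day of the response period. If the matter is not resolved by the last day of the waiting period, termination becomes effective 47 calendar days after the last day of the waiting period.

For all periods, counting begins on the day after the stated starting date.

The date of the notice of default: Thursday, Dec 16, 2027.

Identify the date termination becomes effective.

The last day of the cure period: Dec 16, 2027 + 28 days = Jan 13, 2028.
Adding 15 calendar days to Jan 13, 2028 gives Jan 28, 2028, which is the last day of the response period.
The last day of the waiting period: 5 calendar days after Jan 28, 2028 is Feb 2, 2028.
The date termination becomes effective: Feb 2, 2028 + 47 days = Mar 20, 2028.

Mar 20, 2028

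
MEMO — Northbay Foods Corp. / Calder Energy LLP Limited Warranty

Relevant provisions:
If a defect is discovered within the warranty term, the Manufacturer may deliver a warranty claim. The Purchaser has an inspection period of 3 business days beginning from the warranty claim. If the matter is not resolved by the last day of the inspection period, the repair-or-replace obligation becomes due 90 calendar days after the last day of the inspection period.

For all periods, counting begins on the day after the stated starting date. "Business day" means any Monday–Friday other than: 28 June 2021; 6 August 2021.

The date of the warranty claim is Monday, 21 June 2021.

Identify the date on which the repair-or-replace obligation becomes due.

From Monday, 21 June 2021, 3 business days (Jun 22, Jun 23, Jun 24, skipping weekends) brings us to Thursday, 24 June 2021, which is the last day of the inspection period.
Adding 90 calendar days to 24 June 2021 gives 22 September 2021, which is the date on which the repair-or-replace obligation becomes due.

22 September 2021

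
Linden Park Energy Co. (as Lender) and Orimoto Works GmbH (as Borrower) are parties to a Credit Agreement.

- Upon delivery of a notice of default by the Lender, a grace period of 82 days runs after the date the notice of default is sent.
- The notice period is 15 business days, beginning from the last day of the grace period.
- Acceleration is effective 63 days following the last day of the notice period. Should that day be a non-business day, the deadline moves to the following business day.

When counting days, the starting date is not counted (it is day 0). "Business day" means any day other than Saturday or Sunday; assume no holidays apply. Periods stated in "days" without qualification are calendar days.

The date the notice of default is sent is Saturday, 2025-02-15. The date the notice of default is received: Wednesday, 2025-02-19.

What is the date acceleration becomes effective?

2025-07-31

The last day of the grace period: 2025-02-15 + 82 days = 2025-05-08.
The last day of the notice period: 15 business days after Thursday, 2025-05-08, skipping weekends — May 9, May 12, May 13, May 14, …, May 27, May 28, May 29 — lands on Thursday, 2025-05-29.
The date acceleration becomes effective: 63 calendar days after 2025-05-29 is 2025-07-31. 2025-07-31 is a Thursday, so no roll-forward applies.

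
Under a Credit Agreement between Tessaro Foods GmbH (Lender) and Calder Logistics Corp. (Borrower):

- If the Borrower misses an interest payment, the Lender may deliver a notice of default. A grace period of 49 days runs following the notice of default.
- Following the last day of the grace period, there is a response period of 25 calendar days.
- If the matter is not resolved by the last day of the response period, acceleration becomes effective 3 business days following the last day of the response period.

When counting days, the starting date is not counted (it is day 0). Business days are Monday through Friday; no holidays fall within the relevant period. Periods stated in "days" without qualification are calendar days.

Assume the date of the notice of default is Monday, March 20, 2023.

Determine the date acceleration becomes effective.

Adding 49 calendar days to March 20, 2023 gives May 8, 2023, which is the last day of the grace period.
Adding 25 calendar days to May 8, 2023 gives June 2, 2023, which is the last day of the response period.
The date acceleration becomes effective: 3 business days after Friday, June 2, 2023, skipping weekends — Jun 5, Jun 6, Jun 7 — lands on Wednesday, June 7, 2023.

June 7, 2023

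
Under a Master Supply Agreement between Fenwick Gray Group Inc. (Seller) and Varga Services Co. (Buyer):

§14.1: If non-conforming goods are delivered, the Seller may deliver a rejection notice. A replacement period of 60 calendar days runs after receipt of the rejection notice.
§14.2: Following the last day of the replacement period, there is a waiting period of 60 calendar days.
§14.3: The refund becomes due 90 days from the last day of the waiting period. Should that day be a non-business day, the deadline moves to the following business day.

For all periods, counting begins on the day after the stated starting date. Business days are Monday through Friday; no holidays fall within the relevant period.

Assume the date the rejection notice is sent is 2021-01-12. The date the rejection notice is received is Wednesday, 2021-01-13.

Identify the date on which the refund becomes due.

2021-08-11

Adding 60 calendar days to 2021-01-13 gives 2021-03-14, which is the last day of the replacement period.
The last day of the waiting period: 2021-03-14 + 60 days = 2021-05-13.
The date on which the refund becomes due: 2021-05-13 + 90 days = 2021-08-11. 2021-08-11 is a Wednesday, so no roll-forward applies.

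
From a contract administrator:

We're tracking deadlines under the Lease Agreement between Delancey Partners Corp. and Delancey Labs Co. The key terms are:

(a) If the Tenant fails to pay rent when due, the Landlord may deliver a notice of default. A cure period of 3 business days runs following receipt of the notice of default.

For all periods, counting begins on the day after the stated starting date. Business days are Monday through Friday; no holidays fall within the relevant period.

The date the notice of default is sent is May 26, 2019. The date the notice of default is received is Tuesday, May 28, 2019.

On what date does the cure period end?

The last day of the cure period: 3 business days after Tuesday, May 28, 2019, skipping weekends — May 29, May 30, May 31 — lands on Friday, May 31, 2019.

May 31, 2019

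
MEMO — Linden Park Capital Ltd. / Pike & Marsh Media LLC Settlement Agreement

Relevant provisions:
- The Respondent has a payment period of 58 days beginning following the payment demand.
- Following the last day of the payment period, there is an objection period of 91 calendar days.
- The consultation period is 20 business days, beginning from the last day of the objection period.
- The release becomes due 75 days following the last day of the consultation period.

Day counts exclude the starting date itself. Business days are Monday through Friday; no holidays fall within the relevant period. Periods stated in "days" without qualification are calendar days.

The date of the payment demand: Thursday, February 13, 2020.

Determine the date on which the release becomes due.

October 21, 2020

The last day of the payment period: 58 calendar days after February 13, 2020 is April 11, 2020.
The last day of the objection period: April 11, 2020 + 91 days = July 11, 2020.
The last day of the consultation period: counting 20 business days from Saturday, July 11, 2020 (Jul 13, Jul 14, Jul 15, Jul 16, …, Aug 5, Aug 6, Aug 7, skipping weekends) reaches Friday, August 7, 2020.
Adding 75 calendar days to August 7, 2020 gives October 21, 2020, which is the date on which the release becomes due.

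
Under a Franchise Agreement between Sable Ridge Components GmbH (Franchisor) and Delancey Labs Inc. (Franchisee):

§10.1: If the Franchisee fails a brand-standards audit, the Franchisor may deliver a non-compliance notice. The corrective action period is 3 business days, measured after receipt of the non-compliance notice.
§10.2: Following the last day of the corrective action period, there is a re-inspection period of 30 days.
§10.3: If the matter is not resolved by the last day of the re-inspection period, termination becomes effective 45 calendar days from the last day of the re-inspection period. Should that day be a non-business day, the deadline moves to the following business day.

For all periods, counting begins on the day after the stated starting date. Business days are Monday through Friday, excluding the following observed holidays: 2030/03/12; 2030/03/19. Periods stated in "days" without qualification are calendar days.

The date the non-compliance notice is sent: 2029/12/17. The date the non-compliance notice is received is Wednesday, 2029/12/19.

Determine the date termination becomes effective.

The last day of the corrective action period: counting 3 business days from Wednesday, 2029/12/19 (Dec 20, Dec 21, Dec 24, skipping weekends) reaches Monday, 2029/12/24.
Adding 30 calendar days to 2029/12/24 gives 2030/01/23, which is the last day of the re-inspection period.
The date termination becomes effective: 45 calendar days after 2030/01/23 is 2030/03/09. That falls on a Saturday, so it rolls to the next business day, Monday, 2030/03/11.

2030/03/11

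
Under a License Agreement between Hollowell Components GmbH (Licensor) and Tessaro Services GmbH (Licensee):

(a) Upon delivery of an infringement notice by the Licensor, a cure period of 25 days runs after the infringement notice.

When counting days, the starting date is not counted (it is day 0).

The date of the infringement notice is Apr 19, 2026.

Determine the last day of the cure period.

The last day of the cure period: 25 calendar days after Apr 19, 2026 is May 14, 2026.

May 14, 2026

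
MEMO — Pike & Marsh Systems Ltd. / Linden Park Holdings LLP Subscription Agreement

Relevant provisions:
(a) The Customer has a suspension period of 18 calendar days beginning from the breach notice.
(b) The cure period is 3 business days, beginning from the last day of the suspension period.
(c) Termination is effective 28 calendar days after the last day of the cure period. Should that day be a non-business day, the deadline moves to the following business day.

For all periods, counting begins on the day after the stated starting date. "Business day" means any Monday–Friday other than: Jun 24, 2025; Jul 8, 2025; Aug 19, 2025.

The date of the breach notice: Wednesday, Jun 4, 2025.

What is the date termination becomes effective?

Jul 24, 2025

The last day of the suspension period: 18 calendar days after Jun 4, 2025 is Jun 22, 2025.
From Sunday, Jun 22, 2025, 3 business days (Jun 23, Jun 25, Jun 26, skipping weekends and the listed holiday on Jun 24) brings us to Thursday, Jun 26, 2025, which is the last day of the cure period.
The date termination becomes effective: Jun 26, 2025 + 28 days = Jul 24, 2025. Jul 24, 2025 is a Thursday and is not a listed holiday, so no roll-forward applies.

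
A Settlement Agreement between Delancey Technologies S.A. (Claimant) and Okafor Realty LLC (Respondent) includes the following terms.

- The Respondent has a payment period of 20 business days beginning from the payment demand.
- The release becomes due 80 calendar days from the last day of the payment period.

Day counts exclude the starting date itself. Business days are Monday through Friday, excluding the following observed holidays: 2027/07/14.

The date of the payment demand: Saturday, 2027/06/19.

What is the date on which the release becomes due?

2027/10/07

From Saturday, 2027/06/19, 20 business days (Jun 21, Jun 22, Jun 23, Jun 24, …, Jul 15, Jul 16, Jul 19, skipping weekends and the listed holiday on Jul 14) brings us to Monday, 2027/07/19, which is the last day of the payment period.
Adding 80 calendar days to 2027/07/19 gives 2027/10/07, which is the date on which the release becomes due.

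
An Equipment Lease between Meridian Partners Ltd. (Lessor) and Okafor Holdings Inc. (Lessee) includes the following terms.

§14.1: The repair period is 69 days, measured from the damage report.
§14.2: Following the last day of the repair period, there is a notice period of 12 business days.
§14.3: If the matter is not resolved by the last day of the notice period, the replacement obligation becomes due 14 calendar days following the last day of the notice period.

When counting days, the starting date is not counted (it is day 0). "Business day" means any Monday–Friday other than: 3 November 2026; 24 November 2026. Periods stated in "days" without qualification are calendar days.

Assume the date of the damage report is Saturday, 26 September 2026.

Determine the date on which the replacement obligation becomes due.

5 January 2027

The last day of the repair period: 26 September 2026 + 69 days = 4 December 2026.
The last day of the notice period: counting 12 business days from Friday, 4 December 2026 (Dec 7, Dec 8, Dec 9, Dec 10, …, Dec 18, Dec 21, Dec 22, skipping weekends) reaches Tuesday, 22 December 2026.
Adding 14 calendar days to 22 December 2026 gives 5 January 2027, which is the date on which the replacement obligation becomes due.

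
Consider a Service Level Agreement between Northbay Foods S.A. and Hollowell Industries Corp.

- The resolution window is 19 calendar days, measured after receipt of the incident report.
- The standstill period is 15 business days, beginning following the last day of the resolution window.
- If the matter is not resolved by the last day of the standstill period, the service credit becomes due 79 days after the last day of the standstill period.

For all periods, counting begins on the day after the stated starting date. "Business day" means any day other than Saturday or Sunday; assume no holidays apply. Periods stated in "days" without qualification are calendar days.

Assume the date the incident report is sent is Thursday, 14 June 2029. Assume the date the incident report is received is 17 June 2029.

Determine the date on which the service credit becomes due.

14 October 2029

The last day of the resolution window: 19 calendar days after 17 June 2029 is 6 July 2029.
The last day of the standstill period: 15 business days after Friday, 6 July 2029, skipping weekends — Jul 9, Jul 10, Jul 11, Jul 12, …, Jul 25, Jul 26, Jul 27 — lands on Friday, 27 July 2029.
The date on which the service credit becomes due: 27 July 2029 + 79 days = 14 October 2029.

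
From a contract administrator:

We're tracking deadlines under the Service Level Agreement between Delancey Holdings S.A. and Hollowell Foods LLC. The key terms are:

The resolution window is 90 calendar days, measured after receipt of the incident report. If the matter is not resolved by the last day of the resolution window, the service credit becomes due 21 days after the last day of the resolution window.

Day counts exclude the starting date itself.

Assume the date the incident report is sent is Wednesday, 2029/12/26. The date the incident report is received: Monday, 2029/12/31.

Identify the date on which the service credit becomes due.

The last day of the resolution window: 2029/12/31 + 90 days = 2030/03/31.
Adding 21 calendar days to 2030/03/31 gives 2030/04/21, which is the date on which the service credit becomes due.

2030/04/21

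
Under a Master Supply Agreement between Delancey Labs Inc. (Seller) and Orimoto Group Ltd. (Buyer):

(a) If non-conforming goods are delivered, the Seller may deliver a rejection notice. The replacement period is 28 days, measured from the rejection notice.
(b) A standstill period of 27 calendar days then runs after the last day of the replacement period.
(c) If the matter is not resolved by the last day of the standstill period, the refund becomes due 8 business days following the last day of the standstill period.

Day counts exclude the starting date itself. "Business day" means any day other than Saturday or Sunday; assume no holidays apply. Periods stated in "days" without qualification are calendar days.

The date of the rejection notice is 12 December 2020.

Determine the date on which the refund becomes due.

The last day of the replacement period: 12 December 2020 + 28 days = 9 January 2021.
The last day of the standstill period: 9 January 2021 + 27 days = 5 February 2021.
The date on which the refund becomes due: 8 business days after Friday, 5 February 2021, skipping weekends — Feb 8, Feb 9, Feb 10, Feb 11, Feb 12, Feb 15, Feb 16, Feb 17 — lands on Wednesday, 17 February 2021.

17 February 2021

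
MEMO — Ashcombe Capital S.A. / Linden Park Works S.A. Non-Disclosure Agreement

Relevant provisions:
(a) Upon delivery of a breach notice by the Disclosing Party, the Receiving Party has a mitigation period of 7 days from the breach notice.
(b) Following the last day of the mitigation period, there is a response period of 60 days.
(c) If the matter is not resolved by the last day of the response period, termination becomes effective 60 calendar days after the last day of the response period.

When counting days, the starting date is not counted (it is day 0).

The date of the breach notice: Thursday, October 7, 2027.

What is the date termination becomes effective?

February 11, 2028

Adding 7 calendar days to October 7, 2027 gives October 14, 2027, which is the last day of the mitigation period.
The last day of the response period: October 14, 2027 + 60 days = December 13, 2027.
The date termination becomes effective: 60 calendar days after December 13, 2027 is February 11, 2028.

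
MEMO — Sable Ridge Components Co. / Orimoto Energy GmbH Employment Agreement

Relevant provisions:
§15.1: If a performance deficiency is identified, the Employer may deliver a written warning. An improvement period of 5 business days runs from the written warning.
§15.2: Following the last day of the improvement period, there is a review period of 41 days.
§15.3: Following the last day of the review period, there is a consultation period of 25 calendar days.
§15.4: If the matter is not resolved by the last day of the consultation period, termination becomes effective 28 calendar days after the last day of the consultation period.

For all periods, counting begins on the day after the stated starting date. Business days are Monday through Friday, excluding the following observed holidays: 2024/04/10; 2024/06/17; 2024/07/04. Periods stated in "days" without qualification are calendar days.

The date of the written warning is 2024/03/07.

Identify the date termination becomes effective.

2024/06/16

The last day of the improvement period: counting 5 business days from Thursday, 2024/03/07 (Mar 8, Mar 11, Mar 12, Mar 13, Mar 14, skipping weekends) reaches Thursday, 2024/03/14.
The last day of the review period: 41 calendar days after 2024/03/14 is 2024/04/24.
Adding 25 calendar days to 2024/04/24 gives 2024/05/19, which is the last day of the consultation period.
The date termination becomes effective: 2024/05/19 + 28 days = 2024/06/16.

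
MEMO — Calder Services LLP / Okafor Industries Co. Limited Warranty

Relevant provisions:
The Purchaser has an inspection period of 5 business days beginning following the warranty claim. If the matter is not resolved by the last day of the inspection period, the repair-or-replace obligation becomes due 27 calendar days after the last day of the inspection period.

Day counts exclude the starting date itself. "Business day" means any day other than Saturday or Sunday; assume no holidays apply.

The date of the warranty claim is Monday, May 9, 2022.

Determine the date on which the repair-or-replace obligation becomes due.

From Monday, May 9, 2022, 5 business days (May 10, May 11, May 12, May 13, May 16, skipping weekends) brings us to Monday, May 16, 2022, which is the last day of the inspection period.
The date on which the repair-or-replace obligation becomes due: 27 calendar days after May 16, 2022 is June 12, 2022.

June 12, 2022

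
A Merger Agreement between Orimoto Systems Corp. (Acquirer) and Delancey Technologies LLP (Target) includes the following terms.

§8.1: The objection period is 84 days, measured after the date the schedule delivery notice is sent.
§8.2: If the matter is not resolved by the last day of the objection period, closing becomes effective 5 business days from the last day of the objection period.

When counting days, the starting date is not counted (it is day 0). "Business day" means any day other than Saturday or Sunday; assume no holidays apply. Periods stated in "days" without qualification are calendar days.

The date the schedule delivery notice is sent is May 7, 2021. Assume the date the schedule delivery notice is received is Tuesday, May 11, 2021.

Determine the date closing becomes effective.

Aug 6, 2021

Adding 84 calendar days to May 7, 2021 gives Jul 30, 2021, which is the last day of the objection period.
The date closing becomes effective: counting 5 business days from Friday, Jul 30, 2021 (Aug 2, Aug 3, Aug 4, Aug 5, Aug 6, skipping weekends) reaches Friday, Aug 6, 2021.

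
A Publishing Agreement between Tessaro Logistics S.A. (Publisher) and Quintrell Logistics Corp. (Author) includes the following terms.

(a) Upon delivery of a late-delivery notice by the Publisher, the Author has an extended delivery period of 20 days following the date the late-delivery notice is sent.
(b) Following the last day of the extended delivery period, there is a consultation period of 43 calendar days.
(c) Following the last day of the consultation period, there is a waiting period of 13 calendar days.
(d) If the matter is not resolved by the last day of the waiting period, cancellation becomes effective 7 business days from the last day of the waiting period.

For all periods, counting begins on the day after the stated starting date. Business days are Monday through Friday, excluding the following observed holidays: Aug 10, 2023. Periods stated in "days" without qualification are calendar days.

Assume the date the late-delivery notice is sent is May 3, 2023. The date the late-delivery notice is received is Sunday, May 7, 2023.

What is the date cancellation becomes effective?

The last day of the extended delivery period: May 3, 2023 + 20 days = May 23, 2023.
The last day of the consultation period: May 23, 2023 + 43 days = Jul 5, 2023.
The last day of the waiting period: 13 calendar days after Jul 5, 2023 is Jul 18, 2023.
The date cancellation becomes effective: counting 7 business days from Tuesday, Jul 18, 2023 (Jul 19, Jul 20, Jul 21, Jul 24, Jul 25, Jul 26, Jul 27, skipping weekends) reaches Thursday, Jul 27, 2023.

Jul 27, 2023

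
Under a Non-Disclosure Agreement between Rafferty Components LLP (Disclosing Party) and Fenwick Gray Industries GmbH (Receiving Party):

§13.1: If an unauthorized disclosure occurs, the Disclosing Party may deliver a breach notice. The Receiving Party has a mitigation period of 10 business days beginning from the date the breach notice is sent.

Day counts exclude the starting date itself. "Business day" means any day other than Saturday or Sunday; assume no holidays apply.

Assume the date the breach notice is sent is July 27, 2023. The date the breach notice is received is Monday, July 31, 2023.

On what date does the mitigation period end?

August 10, 2023

The last day of the mitigation period: 10 business days after Thursday, July 27, 2023, skipping weekends — Jul 28, Jul 31, Aug 1, Aug 2, Aug 3, Aug 4, Aug 7, Aug 8, Aug 9, Aug 10 — lands on Thursday, August 10, 2023.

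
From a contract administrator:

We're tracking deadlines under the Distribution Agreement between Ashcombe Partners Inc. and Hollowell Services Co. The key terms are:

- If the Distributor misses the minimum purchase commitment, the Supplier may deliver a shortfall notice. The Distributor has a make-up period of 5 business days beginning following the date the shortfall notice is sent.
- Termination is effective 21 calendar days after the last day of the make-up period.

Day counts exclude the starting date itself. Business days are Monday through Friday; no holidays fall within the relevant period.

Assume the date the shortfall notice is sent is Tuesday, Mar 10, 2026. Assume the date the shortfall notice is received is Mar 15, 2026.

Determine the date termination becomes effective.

The last day of the make-up period: 5 business days after Tuesday, Mar 10, 2026, skipping weekends — Mar 11, Mar 12, Mar 13, Mar 16, Mar 17 — lands on Tuesday, Mar 17, 2026.
The date termination becomes effective: Mar 17, 2026 + 21 days = Apr 7, 2026.

Apr 7, 2026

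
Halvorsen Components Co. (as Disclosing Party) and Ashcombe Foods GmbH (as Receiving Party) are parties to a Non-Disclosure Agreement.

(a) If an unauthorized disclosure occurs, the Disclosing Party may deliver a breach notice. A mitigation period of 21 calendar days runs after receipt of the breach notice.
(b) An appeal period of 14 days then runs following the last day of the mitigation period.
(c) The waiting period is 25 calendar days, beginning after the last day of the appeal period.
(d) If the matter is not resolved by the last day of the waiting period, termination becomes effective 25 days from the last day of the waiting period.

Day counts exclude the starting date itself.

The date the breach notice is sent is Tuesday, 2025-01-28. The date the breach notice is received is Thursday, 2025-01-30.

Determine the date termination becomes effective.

2025-04-25

The last day of the mitigation period: 2025-01-30 + 21 days = 2025-02-20.
Adding 14 calendar days to 2025-02-20 gives 2025-03-06, which is the last day of the appeal period.
The last day of the waiting period: 25 calendar days after 2025-03-06 is 2025-03-31.
The date termination becomes effective: 2025-03-31 + 25 days = 2025-04-25.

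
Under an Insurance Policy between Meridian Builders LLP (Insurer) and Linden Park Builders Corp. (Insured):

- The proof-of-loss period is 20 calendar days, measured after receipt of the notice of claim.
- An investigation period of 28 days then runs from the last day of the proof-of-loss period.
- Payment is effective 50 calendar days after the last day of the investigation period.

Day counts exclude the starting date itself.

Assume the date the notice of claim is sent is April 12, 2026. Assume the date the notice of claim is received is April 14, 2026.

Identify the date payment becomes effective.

Adding 20 calendar days to April 14, 2026 gives May 4, 2026, which is the last day of the proof-of-loss period.
Adding 28 calendar days to May 4, 2026 gives June 1, 2026, which is the last day of the investigation period.
The date payment becomes effective: June 1, 2026 + 50 days = July 21, 2026.

July 21, 2026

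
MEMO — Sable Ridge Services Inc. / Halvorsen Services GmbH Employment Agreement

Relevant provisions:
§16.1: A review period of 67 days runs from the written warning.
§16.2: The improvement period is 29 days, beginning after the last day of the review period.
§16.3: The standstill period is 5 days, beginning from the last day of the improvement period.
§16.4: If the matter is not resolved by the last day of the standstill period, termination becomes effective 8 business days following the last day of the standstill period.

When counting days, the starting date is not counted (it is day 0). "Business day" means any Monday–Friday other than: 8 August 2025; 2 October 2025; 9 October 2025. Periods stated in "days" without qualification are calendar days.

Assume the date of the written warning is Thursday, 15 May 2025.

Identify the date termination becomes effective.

3 September 2025

The last day of the review period: 15 May 2025 + 67 days = 21 July 2025.
The last day of the improvement period: 21 July 2025 + 29 days = 19 August 2025.
Adding 5 calendar days to 19 August 2025 gives 24 August 2025, which is the last day of the standstill period.
The date termination becomes effective: 8 business days after Sunday, 24 August 2025, skipping weekends — Aug 25, Aug 26, Aug 27, Aug 28, Aug 29, Sep 1, Sep 2, Sep 3 — lands on Wednesday, 3 September 2025.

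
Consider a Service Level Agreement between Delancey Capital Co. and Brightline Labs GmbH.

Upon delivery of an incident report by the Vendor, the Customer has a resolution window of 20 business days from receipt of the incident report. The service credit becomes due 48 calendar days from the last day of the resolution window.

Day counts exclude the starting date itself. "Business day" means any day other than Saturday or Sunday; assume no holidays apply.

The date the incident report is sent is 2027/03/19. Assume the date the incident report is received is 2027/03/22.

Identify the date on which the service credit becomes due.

2027/06/06

The last day of the resolution window: counting 20 business days from Monday, 2027/03/22 (Mar 23, Mar 24, Mar 25, Mar 26, …, Apr 15, Apr 16, Apr 19, skipping weekends) reaches Monday, 2027/04/19.
Adding 48 calendar days to 2027/04/19 gives 2027/06/06, which is the date on which the service credit becomes due.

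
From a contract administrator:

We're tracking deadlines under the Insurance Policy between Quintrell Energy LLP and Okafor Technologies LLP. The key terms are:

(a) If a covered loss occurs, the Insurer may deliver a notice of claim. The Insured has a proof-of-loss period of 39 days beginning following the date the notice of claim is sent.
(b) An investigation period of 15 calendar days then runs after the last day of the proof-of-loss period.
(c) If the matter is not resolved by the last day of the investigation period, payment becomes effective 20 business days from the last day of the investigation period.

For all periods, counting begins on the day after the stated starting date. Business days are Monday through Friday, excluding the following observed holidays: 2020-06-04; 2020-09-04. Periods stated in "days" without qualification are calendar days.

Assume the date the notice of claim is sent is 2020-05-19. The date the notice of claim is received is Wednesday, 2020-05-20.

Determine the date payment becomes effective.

2020-08-07

Adding 39 calendar days to 2020-05-19 gives 2020-06-27, which is the last day of the proof-of-loss period.
Adding 15 calendar days to 2020-06-27 gives 2020-07-12, which is the last day of the investigation period.
From Sunday, 2020-07-12, 20 business days (Jul 13, Jul 14, Jul 15, Jul 16, …, Aug 5, Aug 6, Aug 7, skipping weekends) brings us to Friday, 2020-08-07, which is the date payment becomes effective.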